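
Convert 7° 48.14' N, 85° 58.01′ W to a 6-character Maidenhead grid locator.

Offset from 180°W / 90°S: lon 94.0332°, lat 97.8023°.
Field (20°×10°, letters A–R): 94.0332/20 → 4 → E, 97.8023/10 → 9 → J; chars EJ.
Square (2°×1°, digits 0–9): 14.0332/2 → 7, 7.8023/1 → 7; chars 77.
Subsquare (5′×2.5′, letters a–x): 0.0332/0.0833333 → 0 → a, 0.8023/0.0416667 → 19 → t; chars at.

EJ77at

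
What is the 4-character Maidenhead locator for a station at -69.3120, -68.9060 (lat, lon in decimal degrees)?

Offset from 180°W / 90°S: lon 111.09°, lat 20.69°.
Field: lon ⌊111.09/20⌋ = 5 → F; lat ⌊20.69/10⌋ = 2 → C.
Square: lon ⌊11.09/2⌋ = 5; lat ⌊0.69/1⌋ = 0.

FC50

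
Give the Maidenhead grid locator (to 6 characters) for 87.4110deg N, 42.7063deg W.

GR87pj

Offset from 180°W / 90°S: lon 137.2937°, lat 177.4110°.
Field (20°×10°, letters A–R): lon ⌊137.2937/20⌋ = 6 → G; lat ⌊177.4110/10⌋ = 17 → R.
Square (2°×1°, digits 0–9): lon ⌊17.2937/2⌋ = 8; lat ⌊7.4110/1⌋ = 7.
Subsquare (5′×2.5′, letters a–x): lon ⌊1.2937/0.0833333⌋ = 15 → p; lat ⌊0.4110/0.0416667⌋ = 9 → j.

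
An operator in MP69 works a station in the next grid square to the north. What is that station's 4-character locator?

Latitude square 9; +1 → 10, wraps to 0, carry into field.
Latitude field P = 15; +1 → 16 = Q.
The longitude characters are unchanged.

MQ60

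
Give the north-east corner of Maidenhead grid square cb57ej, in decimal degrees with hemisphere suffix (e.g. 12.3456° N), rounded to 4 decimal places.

72.5833° S, 129.5833° W

Field C=2, B=1: +2·20° lon, +1·10° lat → SW at lon -140°, lat -80°.
Square 5, 7: +5·2° lon, +7·1° lat → SW at lon -130°, lat -73°.
Subsquare e=4, j=9: +4·0.0833333° lon, +9·0.0416667° lat → SW at lon -129.667°, lat -72.625°.
Cell spans 0.0833333° lon × 0.0416667° lat. NE corner is SW corner plus one full cell.
latitude 72.5833° S, longitude 129.5833° W.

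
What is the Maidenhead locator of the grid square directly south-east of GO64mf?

GO64ne

Longitude subsquare m = 12; +1 → 13 = n.
Latitude subsquare f = 5; −1 → 4 = e.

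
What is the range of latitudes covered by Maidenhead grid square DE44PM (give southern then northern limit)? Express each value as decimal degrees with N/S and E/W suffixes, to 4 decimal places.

Field D=3, E=4: +3·20° lon, +4·10° lat → SW at lon -120°, lat -50°.
Square 4, 4: +4·2° lon, +4·1° lat → SW at lon -112°, lat -46°.
Subsquare p=15, m=12: +15·0.0833333° lon, +12·0.0416667° lat → SW at lon -110.75°, lat -45.5°.
Cell spans 0.0833333° lon × 0.0416667° lat.
south 45.5000° S, north 45.4583° S.

45.5000° S, 45.4583° S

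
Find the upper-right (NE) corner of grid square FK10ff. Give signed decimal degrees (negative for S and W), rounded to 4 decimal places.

Field F=5, K=10: +5·20° lon, +10·10° lat → SW at lon -80°, lat 10°.
Square 1, 0: +1·2° lon, +0·1° lat → SW at lon -78°, lat 10°.
Subsquare f=5, f=5: +5·0.0833333° lon, +5·0.0416667° lat → SW at lon -77.5833°, lat 10.2083°.
Cell spans 0.0833333° lon × 0.0416667° lat. NE corner is SW corner plus one full cell.
latitude 10.2500, longitude -77.5000.

10.2500, -77.5000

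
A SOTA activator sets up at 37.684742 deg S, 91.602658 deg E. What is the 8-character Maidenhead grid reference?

Shift to the Maidenhead origin (180°W, 90°S): lon 271.60266, lat 52.31526.
Field: lon ⌊271.60266/20⌋ = 13 → N; lat ⌊52.31526/10⌋ = 5 → F.
Square: lon ⌊11.60266/2⌋ = 5; lat ⌊2.31526/1⌋ = 2.
Subsquare: lon ⌊1.60266/0.0833333⌋ = 19 → t; lat ⌊0.31526/0.0416667⌋ = 7 → h.
Extended square: lon ⌊0.01932/0.00833333⌋ = 2; lat ⌊0.02359/0.00416667⌋ = 5.

NF52th25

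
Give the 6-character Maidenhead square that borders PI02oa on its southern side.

Latitude subsquare a = 0; −1 → -1, wraps to 23 = x, carry into square.
Latitude square 2; −1 → 1.
The longitude characters are unchanged.

PI01ox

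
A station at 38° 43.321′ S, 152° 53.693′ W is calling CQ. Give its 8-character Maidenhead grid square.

BF31ng26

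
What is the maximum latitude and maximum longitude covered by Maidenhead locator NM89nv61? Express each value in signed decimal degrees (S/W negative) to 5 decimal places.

39.88333, 97.14167

Field N=13, M=12: +13·20° lon, +12·10° lat → SW at lon 80°, lat 30°.
Square 8, 9: +8·2° lon, +9·1° lat → SW at lon 96°, lat 39°.
Subsquare n=13, v=21: +13·0.0833333° lon, +21·0.0416667° lat → SW at lon 97.0833°, lat 39.875°.
Extended square 6, 1: +6·0.00833333° lon, +1·0.00416667° lat → SW at lon 97.1333°, lat 39.8792°.
Cell spans 0.00833333° lon × 0.00416667° lat. NE corner is SW corner plus one full cell.
latitude 39.88333, longitude 97.14167.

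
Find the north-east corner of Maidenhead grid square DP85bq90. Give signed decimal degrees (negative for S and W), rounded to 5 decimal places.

65.67083, -103.83333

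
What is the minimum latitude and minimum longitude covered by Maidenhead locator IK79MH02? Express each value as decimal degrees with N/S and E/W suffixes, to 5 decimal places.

19.30000° N, 5.00000° W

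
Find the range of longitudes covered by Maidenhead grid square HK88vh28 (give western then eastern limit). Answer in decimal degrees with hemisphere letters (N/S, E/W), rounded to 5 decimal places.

Field H=7, K=10: +7·20° lon, +10·10° lat → SW at lon -40°, lat 10°.
Square 8, 8: +8·2° lon, +8·1° lat → SW at lon -24°, lat 18°.
Subsquare v=21, h=7: +21·0.0833333° lon, +7·0.0416667° lat → SW at lon -22.25°, lat 18.2917°.
Extended square 2, 8: +2·0.00833333° lon, +8·0.00416667° lat → SW at lon -22.2333°, lat 18.325°.
Cell spans 0.00833333° lon × 0.00416667° lat.
west 22.23333° W, east 22.22500° W.

22.23333° W, 22.22500° W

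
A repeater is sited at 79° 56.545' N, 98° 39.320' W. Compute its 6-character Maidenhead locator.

EQ09qw

Offset from 180°W / 90°S: lon 81.3447°, lat 169.9424°.
Field (20°×10°, letters A–R): 81.3447/20 → 4 → E, 169.9424/10 → 16 → Q; chars EQ.
Square (2°×1°, digits 0–9): 1.3447/2 → 0, 9.9424/1 → 9; chars 09.
Subsquare (5′×2.5′, letters a–x): 1.3447/0.0833333 → 16 → q, 0.9424/0.0416667 → 22 → w; chars qw.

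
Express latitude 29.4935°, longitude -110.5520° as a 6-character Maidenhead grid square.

DL49rl

Offset from 180°W / 90°S: lon 69.4480°, lat 119.4935°.
Field (20°×10°, letters A–R): 69.4480/20 → 3 → D, 119.4935/10 → 11 → L; chars DL.
Square (2°×1°, digits 0–9): 9.4480/2 → 4, 9.4935/1 → 9; chars 49.
Subsquare (5′×2.5′, letters a–x): 1.4480/0.0833333 → 17 → r, 0.4935/0.0416667 → 11 → l; chars rl.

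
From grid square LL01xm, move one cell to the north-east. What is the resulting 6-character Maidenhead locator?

LL11an

Longitude subsquare x = 23; +1 → 24, wraps to 0 = a, carry into square.
Longitude square 0; +1 → 1.
Latitude subsquare m = 12; +1 → 13 = n.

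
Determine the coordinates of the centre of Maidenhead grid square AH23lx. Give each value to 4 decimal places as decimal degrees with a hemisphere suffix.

Field A=0, H=7: +0·20° lon, +7·10° lat → SW at lon -180°, lat -20°.
Square 2, 3: +2·2° lon, +3·1° lat → SW at lon -176°, lat -17°.
Subsquare l=11, x=23: +11·0.0833333° lon, +23·0.0416667° lat → SW at lon -175.083°, lat -16.0417°.
Cell spans 0.0833333° lon × 0.0416667° lat. Centre is SW corner plus half of each.
latitude 16.0208° S, longitude 175.0417° W.

16.0208° S, 175.0417° W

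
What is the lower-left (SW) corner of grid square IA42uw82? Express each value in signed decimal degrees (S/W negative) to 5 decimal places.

-87.07500, -10.26667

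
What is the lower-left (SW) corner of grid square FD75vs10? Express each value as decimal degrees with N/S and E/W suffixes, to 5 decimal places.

54.25000° S, 64.24167° W

Field F=5, D=3: +5·20° lon, +3·10° lat → SW at lon -80°, lat -60°.
Square 7, 5: +7·2° lon, +5·1° lat → SW at lon -66°, lat -55°.
Subsquare v=21, s=18: +21·0.0833333° lon, +18·0.0416667° lat → SW at lon -64.25°, lat -54.25°.
Extended square 1, 0: +1·0.00833333° lon, +0·0.00416667° lat → SW at lon -64.2417°, lat -54.25°.
latitude 54.25000° S, longitude 64.24167° W.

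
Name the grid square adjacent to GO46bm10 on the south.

GO46bl19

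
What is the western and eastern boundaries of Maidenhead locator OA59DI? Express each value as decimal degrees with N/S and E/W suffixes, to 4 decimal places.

110.2500° E, 110.3333° E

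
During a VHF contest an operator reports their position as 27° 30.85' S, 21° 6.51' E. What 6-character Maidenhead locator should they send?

KG02nl

Add 180° to longitude and 90° to latitude: 201.1085, 62.4858.
Field: lon ⌊201.1085/20⌋ = 10 → K; lat ⌊62.4858/10⌋ = 6 → G.
Square: lon ⌊1.1085/2⌋ = 0; lat ⌊2.4858/1⌋ = 2.
Subsquare: lon ⌊1.1085/0.0833333⌋ = 13 → n; lat ⌊0.4858/0.0416667⌋ = 11 → l.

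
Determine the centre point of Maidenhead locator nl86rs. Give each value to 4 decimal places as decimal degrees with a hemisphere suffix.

Field N=13, L=11: +13·20° lon, +11·10° lat → SW at lon 80°, lat 20°.
Square 8, 6: +8·2° lon, +6·1° lat → SW at lon 96°, lat 26°.
Subsquare r=17, s=18: +17·0.0833333° lon, +18·0.0416667° lat → SW at lon 97.4167°, lat 26.75°.
Cell spans 0.0833333° lon × 0.0416667° lat. Centre is SW corner plus half of each.
latitude 26.7708° N, longitude 97.4583° E.

26.7708° N, 97.4583° E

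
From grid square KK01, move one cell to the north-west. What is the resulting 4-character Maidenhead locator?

JK92

Longitude square 0; −1 → -1, wraps to 9, carry into field.
Longitude field K = 10; −1 → 9 = J.
Latitude square 1; +1 → 2.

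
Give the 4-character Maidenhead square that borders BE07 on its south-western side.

AE96

Longitude square 0; −1 → -1, wraps to 9, carry into field.
Longitude field B = 1; −1 → 0 = A.
Latitude square 7; −1 → 6.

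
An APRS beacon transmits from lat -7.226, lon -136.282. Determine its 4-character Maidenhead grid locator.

CI12

Add 180° to longitude and 90° to latitude: 43.72, 82.77.
Field: lon ⌊43.72/20⌋ = 2 → C; lat ⌊82.77/10⌋ = 8 → I.
Square: lon ⌊3.72/2⌋ = 1; lat ⌊2.77/1⌋ = 2.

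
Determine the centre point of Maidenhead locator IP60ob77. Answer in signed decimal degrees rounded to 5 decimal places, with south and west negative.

Field I=8, P=15: +8·20° lon, +15·10° lat → SW at lon -20°, lat 60°.
Square 6, 0: +6·2° lon, +0·1° lat → SW at lon -8°, lat 60°.
Subsquare o=14, b=1: +14·0.0833333° lon, +1·0.0416667° lat → SW at lon -6.83333°, lat 60.0417°.
Extended square 7, 7: +7·0.00833333° lon, +7·0.00416667° lat → SW at lon -6.775°, lat 60.0708°.
Cell spans 0.00833333° lon × 0.00416667° lat. Centre is SW corner plus half of each.
latitude 60.07292, longitude -6.77083.

60.07292, -6.77083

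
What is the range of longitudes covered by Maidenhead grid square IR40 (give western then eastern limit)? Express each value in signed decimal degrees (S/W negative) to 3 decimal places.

-12.000, -10.000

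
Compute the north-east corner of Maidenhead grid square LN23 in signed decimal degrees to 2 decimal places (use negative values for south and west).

Field L=11, N=13: +11·20° lon, +13·10° lat → SW at lon 40°, lat 40°.
Square 2, 3: +2·2° lon, +3·1° lat → SW at lon 44°, lat 43°.
Cell spans 2° lon × 1° lat. NE corner is SW corner plus one full cell.
latitude 44.00, longitude 46.00.

44.00, 46.00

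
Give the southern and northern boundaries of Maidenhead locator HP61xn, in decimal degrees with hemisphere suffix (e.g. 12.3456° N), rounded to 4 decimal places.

61.5417° N, 61.5833° N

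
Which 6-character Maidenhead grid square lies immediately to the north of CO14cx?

CO15ca

Latitude subsquare x = 23; +1 → 24, wraps to 0 = a, carry into square.
Latitude square 4; +1 → 5.
The longitude characters are unchanged.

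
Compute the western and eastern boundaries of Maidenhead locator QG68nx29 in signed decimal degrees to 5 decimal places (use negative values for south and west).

153.10000, 153.10833

Field Q=16, G=6: +16·20° lon, +6·10° lat → SW at lon 140°, lat -30°.
Square 6, 8: +6·2° lon, +8·1° lat → SW at lon 152°, lat -22°.
Subsquare n=13, x=23: +13·0.0833333° lon, +23·0.0416667° lat → SW at lon 153.083°, lat -21.0417°.
Extended square 2, 9: +2·0.00833333° lon, +9·0.00416667° lat → SW at lon 153.1°, lat -21.0042°.
Cell spans 0.00833333° lon × 0.00416667° lat.
west 153.10000, east 153.10833.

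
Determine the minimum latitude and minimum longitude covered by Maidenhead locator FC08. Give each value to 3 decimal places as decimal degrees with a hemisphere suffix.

Field F=5, C=2: +5·20° lon, +2·10° lat → SW at lon -80°, lat -70°.
Square 0, 8: +0·2° lon, +8·1° lat → SW at lon -80°, lat -62°.
latitude 62.000° S, longitude 80.000° W.

62.000° S, 80.000° W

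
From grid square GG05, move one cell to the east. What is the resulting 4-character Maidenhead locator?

GG15

Longitude square 0; +1 → 1.
The latitude characters are unchanged.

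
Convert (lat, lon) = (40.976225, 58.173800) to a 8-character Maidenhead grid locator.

LN90cx04

Add 180° to longitude and 90° to latitude: 238.17380, 130.97622.
Field (20°×10°, letters A–R): lon ⌊238.17380/20⌋ = 11 → L; lat ⌊130.97622/10⌋ = 13 → N.
Square (2°×1°, digits 0–9): lon ⌊18.17380/2⌋ = 9; lat ⌊0.97622/1⌋ = 0.
Subsquare (5′×2.5′, letters a–x): lon ⌊0.17380/0.0833333⌋ = 2 → c; lat ⌊0.97622/0.0416667⌋ = 23 → x.
Extended square (30″×15″, digits 0–9): lon ⌊0.00713/0.00833333⌋ = 0; lat ⌊0.01789/0.00416667⌋ = 4.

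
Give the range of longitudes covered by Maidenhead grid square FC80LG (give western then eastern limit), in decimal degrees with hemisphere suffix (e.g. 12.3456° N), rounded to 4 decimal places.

63.0833° W, 63.0000° W

Field F=5, C=2: +5·20° lon, +2·10° lat → SW at lon -80°, lat -70°.
Square 8, 0: +8·2° lon, +0·1° lat → SW at lon -64°, lat -70°.
Subsquare l=11, g=6: +11·0.0833333° lon, +6·0.0416667° lat → SW at lon -63.0833°, lat -69.75°.
Cell spans 0.0833333° lon × 0.0416667° lat.
west 63.0833° W, east 63.0000° W.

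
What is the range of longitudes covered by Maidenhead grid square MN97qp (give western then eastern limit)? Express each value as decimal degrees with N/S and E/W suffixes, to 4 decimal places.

79.3333° E, 79.4167° E

Field M=12, N=13: +12·20° lon, +13·10° lat → SW at lon 60°, lat 40°.
Square 9, 7: +9·2° lon, +7·1° lat → SW at lon 78°, lat 47°.
Subsquare q=16, p=15: +16·0.0833333° lon, +15·0.0416667° lat → SW at lon 79.3333°, lat 47.625°.
Cell spans 0.0833333° lon × 0.0416667° lat.
west 79.3333° E, east 79.4167° E.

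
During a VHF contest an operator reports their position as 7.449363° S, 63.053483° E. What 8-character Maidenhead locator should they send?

MI12mn62

Offset from 180°W / 90°S: lon 243.05348°, lat 82.55064°.
Field: lon ⌊243.05348/20⌋ = 12 → M; lat ⌊82.55064/10⌋ = 8 → I.
Square: lon ⌊3.05348/2⌋ = 1; lat ⌊2.55064/1⌋ = 2.
Subsquare: lon ⌊1.05348/0.0833333⌋ = 12 → m; lat ⌊0.55064/0.0416667⌋ = 13 → n.
Extended square: lon ⌊0.05348/0.00833333⌋ = 6; lat ⌊0.00897/0.00416667⌋ = 2.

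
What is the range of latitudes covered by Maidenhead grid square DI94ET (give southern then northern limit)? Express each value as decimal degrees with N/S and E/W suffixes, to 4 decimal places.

Field D=3, I=8: +3·20° lon, +8·10° lat → SW at lon -120°, lat -10°.
Square 9, 4: +9·2° lon, +4·1° lat → SW at lon -102°, lat -6°.
Subsquare e=4, t=19: +4·0.0833333° lon, +19·0.0416667° lat → SW at lon -101.667°, lat -5.20833°.
Cell spans 0.0833333° lon × 0.0416667° lat.
south 5.2083° S, north 5.1667° S.

5.2083° S, 5.1667° S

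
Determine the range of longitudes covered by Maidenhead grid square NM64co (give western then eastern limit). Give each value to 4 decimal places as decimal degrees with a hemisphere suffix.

Field N=13, M=12: +13·20° lon, +12·10° lat → SW at lon 80°, lat 30°.
Square 6, 4: +6·2° lon, +4·1° lat → SW at lon 92°, lat 34°.
Subsquare c=2, o=14: +2·0.0833333° lon, +14·0.0416667° lat → SW at lon 92.1667°, lat 34.5833°.
Cell spans 0.0833333° lon × 0.0416667° lat.
west 92.1667° E, east 92.2500° E.

92.1667° E, 92.2500° E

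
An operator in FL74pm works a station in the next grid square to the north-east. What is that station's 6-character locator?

FL74qn

Longitude subsquare p = 15; +1 → 16 = q.
Latitude subsquare m = 12; +1 → 13 = n.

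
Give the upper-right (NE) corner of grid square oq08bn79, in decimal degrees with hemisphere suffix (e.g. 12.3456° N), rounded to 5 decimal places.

Field O=14, Q=16: +14·20° lon, +16·10° lat → SW at lon 100°, lat 70°.
Square 0, 8: +0·2° lon, +8·1° lat → SW at lon 100°, lat 78°.
Subsquare b=1, n=13: +1·0.0833333° lon, +13·0.0416667° lat → SW at lon 100.083°, lat 78.5417°.
Extended square 7, 9: +7·0.00833333° lon, +9·0.00416667° lat → SW at lon 100.142°, lat 78.5792°.
Cell spans 0.00833333° lon × 0.00416667° lat. NE corner is SW corner plus one full cell.
latitude 78.58333° N, longitude 100.15000° E.

78.58333° N, 100.15000° E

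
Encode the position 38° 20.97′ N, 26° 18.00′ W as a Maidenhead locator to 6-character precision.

HM68ui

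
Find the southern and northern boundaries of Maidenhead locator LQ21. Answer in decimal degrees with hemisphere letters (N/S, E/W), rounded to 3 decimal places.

Field L=11, Q=16: +11·20° lon, +16·10° lat → SW at lon 40°, lat 70°.
Square 2, 1: +2·2° lon, +1·1° lat → SW at lon 44°, lat 71°.
Cell spans 2° lon × 1° lat.
south 71.000° N, north 72.000° N.

71.000° N, 72.000° N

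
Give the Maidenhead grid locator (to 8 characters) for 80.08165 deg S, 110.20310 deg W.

DA49vw50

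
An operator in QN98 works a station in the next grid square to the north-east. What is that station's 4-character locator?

Longitude square 9; +1 → 10, wraps to 0, carry into field.
Longitude field Q = 16; +1 → 17 = R.
Latitude square 8; +1 → 9.

RN09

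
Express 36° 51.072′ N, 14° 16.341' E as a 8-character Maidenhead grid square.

Offset from 180°W / 90°S: lon 194.27235°, lat 126.85120°.
Field (20°×10°, letters A–R): 194.27235/20 → 9 → J, 126.85120/10 → 12 → M; chars JM.
Square (2°×1°, digits 0–9): 14.27235/2 → 7, 6.85120/1 → 6; chars 76.
Subsquare (5′×2.5′, letters a–x): 0.27235/0.0833333 → 3 → d, 0.85120/0.0416667 → 20 → u; chars du.
Extended square (30″×15″, digits 0–9): 0.02235/0.00833333 → 2, 0.01787/0.00416667 → 4; chars 24.

JM76du24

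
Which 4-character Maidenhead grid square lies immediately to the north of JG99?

Latitude square 9; +1 → 10, wraps to 0, carry into field.
Latitude field G = 6; +1 → 7 = H.
The longitude characters are unchanged.

JH90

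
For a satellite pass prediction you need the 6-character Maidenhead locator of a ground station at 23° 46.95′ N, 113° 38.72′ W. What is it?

DL33es

Add 180° to longitude and 90° to latitude: 66.3547, 113.7825.
Field (20°×10°, letters A–R): lon ⌊66.3547/20⌋ = 3 → D; lat ⌊113.7825/10⌋ = 11 → L.
Square (2°×1°, digits 0–9): lon ⌊6.3547/2⌋ = 3; lat ⌊3.7825/1⌋ = 3.
Subsquare (5′×2.5′, letters a–x): lon ⌊0.3547/0.0833333⌋ = 4 → e; lat ⌊0.7825/0.0416667⌋ = 18 → s.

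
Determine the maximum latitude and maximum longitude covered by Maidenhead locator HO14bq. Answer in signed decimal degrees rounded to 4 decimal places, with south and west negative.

54.7083, -37.8333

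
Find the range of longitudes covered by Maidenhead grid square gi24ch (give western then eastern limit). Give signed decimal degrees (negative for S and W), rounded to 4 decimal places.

-55.8333, -55.7500

Field G=6, I=8: +6·20° lon, +8·10° lat → SW at lon -60°, lat -10°.
Square 2, 4: +2·2° lon, +4·1° lat → SW at lon -56°, lat -6°.
Subsquare c=2, h=7: +2·0.0833333° lon, +7·0.0416667° lat → SW at lon -55.8333°, lat -5.70833°.
Cell spans 0.0833333° lon × 0.0416667° lat.
west -55.8333, east -55.7500.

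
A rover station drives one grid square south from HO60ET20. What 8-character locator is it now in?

HO60es29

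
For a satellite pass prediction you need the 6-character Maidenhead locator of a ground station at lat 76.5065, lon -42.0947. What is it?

Add 180° to longitude and 90° to latitude: 137.9053, 166.5065.
Field: 137.9053/20 → 6 → G, 166.5065/10 → 16 → Q; chars GQ.
Square: 17.9053/2 → 8, 6.5065/1 → 6; chars 86.
Subsquare: 1.9053/0.0833333 → 22 → w, 0.5065/0.0416667 → 12 → m; chars wm.

GQ86wm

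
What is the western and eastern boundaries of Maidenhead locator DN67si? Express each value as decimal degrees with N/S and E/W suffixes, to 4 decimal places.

106.5000° W, 106.4167° W

Field D=3, N=13: +3·20° lon, +13·10° lat → SW at lon -120°, lat 40°.
Square 6, 7: +6·2° lon, +7·1° lat → SW at lon -108°, lat 47°.
Subsquare s=18, i=8: +18·0.0833333° lon, +8·0.0416667° lat → SW at lon -106.5°, lat 47.3333°.
Cell spans 0.0833333° lon × 0.0416667° lat.
west 106.5000° W, east 106.4167° W.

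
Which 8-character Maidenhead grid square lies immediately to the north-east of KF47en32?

KF47en43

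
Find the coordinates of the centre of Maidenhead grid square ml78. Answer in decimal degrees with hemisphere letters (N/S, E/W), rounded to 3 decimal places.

Field M=12, L=11: +12·20° lon, +11·10° lat → SW at lon 60°, lat 20°.
Square 7, 8: +7·2° lon, +8·1° lat → SW at lon 74°, lat 28°.
Cell spans 2° lon × 1° lat. Centre is SW corner plus half of each.
latitude 28.500° N, longitude 75.000° E.

28.500° N, 75.000° E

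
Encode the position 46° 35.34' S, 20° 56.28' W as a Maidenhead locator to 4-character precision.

HE93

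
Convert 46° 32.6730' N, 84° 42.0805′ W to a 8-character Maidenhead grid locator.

EN76pn50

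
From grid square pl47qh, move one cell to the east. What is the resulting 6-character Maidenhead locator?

PL47rh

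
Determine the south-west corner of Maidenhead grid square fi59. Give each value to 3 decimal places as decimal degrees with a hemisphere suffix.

1.000° S, 70.000° W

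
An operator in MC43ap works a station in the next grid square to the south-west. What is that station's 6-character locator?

MC33xo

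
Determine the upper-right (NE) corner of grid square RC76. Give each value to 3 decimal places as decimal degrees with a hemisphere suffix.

Field R=17, C=2: +17·20° lon, +2·10° lat → SW at lon 160°, lat -70°.
Square 7, 6: +7·2° lon, +6·1° lat → SW at lon 174°, lat -64°.
Cell spans 2° lon × 1° lat. NE corner is SW corner plus one full cell.
latitude 63.000° S, longitude 176.000° E.

63.000° S, 176.000° E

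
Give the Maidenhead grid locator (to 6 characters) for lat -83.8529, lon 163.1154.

RA16nd

Add 180° to longitude and 90° to latitude: 343.1154, 6.1471.
Field (20°×10°, letters A–R): 343.1154/20 → 17 → R, 6.1471/10 → 0 → A; chars RA.
Square (2°×1°, digits 0–9): 3.1154/2 → 1, 6.1471/1 → 6; chars 16.
Subsquare (5′×2.5′, letters a–x): 1.1154/0.0833333 → 13 → n, 0.1471/0.0416667 → 3 → d; chars nd.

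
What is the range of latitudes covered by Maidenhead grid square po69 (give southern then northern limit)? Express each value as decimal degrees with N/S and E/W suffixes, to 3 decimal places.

59.000° N, 60.000° N

Field P=15, O=14: +15·20° lon, +14·10° lat → SW at lon 120°, lat 50°.
Square 6, 9: +6·2° lon, +9·1° lat → SW at lon 132°, lat 59°.
Cell spans 2° lon × 1° lat.
south 59.000° N, north 60.000° N.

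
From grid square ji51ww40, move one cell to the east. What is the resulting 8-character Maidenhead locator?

JI51ww50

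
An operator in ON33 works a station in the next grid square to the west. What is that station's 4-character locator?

ON23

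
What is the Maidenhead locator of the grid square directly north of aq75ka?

AQ75kb

Latitude subsquare a = 0; +1 → 1 = b.
The longitude characters are unchanged.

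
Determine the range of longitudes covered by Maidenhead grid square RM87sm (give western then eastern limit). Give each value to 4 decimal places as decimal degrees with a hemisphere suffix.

Field R=17, M=12: +17·20° lon, +12·10° lat → SW at lon 160°, lat 30°.
Square 8, 7: +8·2° lon, +7·1° lat → SW at lon 176°, lat 37°.
Subsquare s=18, m=12: +18·0.0833333° lon, +12·0.0416667° lat → SW at lon 177.5°, lat 37.5°.
Cell spans 0.0833333° lon × 0.0416667° lat.
west 177.5000° E, east 177.5833° E.

177.5000° E, 177.5833° E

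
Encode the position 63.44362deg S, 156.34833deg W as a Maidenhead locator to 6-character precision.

BC16tn

Shift to the Maidenhead origin (180°W, 90°S): lon 23.6517, lat 26.5564.
Field: lon ⌊23.6517/20⌋ = 1 → B; lat ⌊26.5564/10⌋ = 2 → C.
Square: lon ⌊3.6517/2⌋ = 1; lat ⌊6.5564/1⌋ = 6.
Subsquare: lon ⌊1.6517/0.0833333⌋ = 19 → t; lat ⌊0.5564/0.0416667⌋ = 13 → n.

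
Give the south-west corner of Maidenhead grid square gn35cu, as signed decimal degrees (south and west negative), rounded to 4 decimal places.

45.8333, -53.8333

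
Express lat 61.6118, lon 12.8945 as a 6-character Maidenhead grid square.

Add 180° to longitude and 90° to latitude: 192.8945, 151.6118.
Field: lon ⌊192.8945/20⌋ = 9 → J; lat ⌊151.6118/10⌋ = 15 → P.
Square: lon ⌊12.8945/2⌋ = 6; lat ⌊1.6118/1⌋ = 1.
Subsquare: lon ⌊0.8945/0.0833333⌋ = 10 → k; lat ⌊0.6118/0.0416667⌋ = 14 → o.

JP61ko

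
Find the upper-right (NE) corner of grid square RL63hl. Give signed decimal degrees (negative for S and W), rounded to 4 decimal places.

Field R=17, L=11: +17·20° lon, +11·10° lat → SW at lon 160°, lat 20°.
Square 6, 3: +6·2° lon, +3·1° lat → SW at lon 172°, lat 23°.
Subsquare h=7, l=11: +7·0.0833333° lon, +11·0.0416667° lat → SW at lon 172.583°, lat 23.4583°.
Cell spans 0.0833333° lon × 0.0416667° lat. NE corner is SW corner plus one full cell.
latitude 23.5000, longitude 172.6667.

23.5000, 172.6667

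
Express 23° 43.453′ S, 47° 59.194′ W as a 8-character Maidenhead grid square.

GG66ag16

Add 180° to longitude and 90° to latitude: 132.01343, 66.27578.
Field: 132.01343/20 → 6 → G, 66.27578/10 → 6 → G; chars GG.
Square: 12.01343/2 → 6, 6.27578/1 → 6; chars 66.
Subsquare: 0.01343/0.0833333 → 0 → a, 0.27578/0.0416667 → 6 → g; chars ag.
Extended square: 0.01343/0.00833333 → 1, 0.02578/0.00416667 → 6; chars 16.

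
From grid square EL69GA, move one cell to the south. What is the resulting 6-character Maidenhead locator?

EL68gx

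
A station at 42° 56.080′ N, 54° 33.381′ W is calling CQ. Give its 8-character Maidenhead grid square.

GN22rw34

Shift to the Maidenhead origin (180°W, 90°S): lon 125.44365, lat 132.93467.
Field: 125.44365/20 → 6 → G, 132.93467/10 → 13 → N; chars GN.
Square: 5.44365/2 → 2, 2.93467/1 → 2; chars 22.
Subsquare: 1.44365/0.0833333 → 17 → r, 0.93467/0.0416667 → 22 → w; chars rw.
Extended square: 0.02698/0.00833333 → 3, 0.01800/0.00416667 → 4; chars 34.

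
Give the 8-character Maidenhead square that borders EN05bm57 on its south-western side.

EN05bm46

Longitude extended square 5; −1 → 4.
Latitude extended square 7; −1 → 6.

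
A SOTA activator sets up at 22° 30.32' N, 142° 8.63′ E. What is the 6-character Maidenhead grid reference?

QL12bm

Add 180° to longitude and 90° to latitude: 322.1438, 112.5053.
Field: 322.1438/20 → 16 → Q, 112.5053/10 → 11 → L; chars QL.
Square: 2.1438/2 → 1, 2.5053/1 → 2; chars 12.
Subsquare: 0.1438/0.0833333 → 1 → b, 0.5053/0.0416667 → 12 → m; chars bm.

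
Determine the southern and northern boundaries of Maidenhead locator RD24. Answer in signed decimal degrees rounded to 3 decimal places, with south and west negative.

Field R=17, D=3: +17·20° lon, +3·10° lat → SW at lon 160°, lat -60°.
Square 2, 4: +2·2° lon, +4·1° lat → SW at lon 164°, lat -56°.
Cell spans 2° lon × 1° lat.
south -56.000, north -55.000.

-56.000, -55.000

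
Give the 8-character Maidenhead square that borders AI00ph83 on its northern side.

AI00ph84

Latitude extended square 3; +1 → 4.
The longitude characters are unchanged.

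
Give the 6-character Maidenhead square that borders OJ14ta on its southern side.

OJ13tx

Latitude subsquare a = 0; −1 → -1, wraps to 23 = x, carry into square.
Latitude square 4; −1 → 3.
The longitude characters are unchanged.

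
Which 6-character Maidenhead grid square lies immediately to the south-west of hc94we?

HC94vd

Longitude subsquare w = 22; −1 → 21 = v.
Latitude subsquare e = 4; −1 → 3 = d.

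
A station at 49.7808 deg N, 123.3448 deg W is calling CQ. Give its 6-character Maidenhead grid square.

CN89hs

Add 180° to longitude and 90° to latitude: 56.6552, 139.7808.
Field: lon ⌊56.6552/20⌋ = 2 → C; lat ⌊139.7808/10⌋ = 13 → N.
Square: lon ⌊16.6552/2⌋ = 8; lat ⌊9.7808/1⌋ = 9.
Subsquare: lon ⌊0.6552/0.0833333⌋ = 7 → h; lat ⌊0.7808/0.0416667⌋ = 18 → s.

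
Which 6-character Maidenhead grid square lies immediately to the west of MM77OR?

Longitude subsquare o = 14; −1 → 13 = n.
The latitude characters are unchanged.

MM77nr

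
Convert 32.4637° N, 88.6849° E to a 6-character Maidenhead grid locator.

NM42il

Shift to the Maidenhead origin (180°W, 90°S): lon 268.6849, lat 122.4637.
Field: lon ⌊268.6849/20⌋ = 13 → N; lat ⌊122.4637/10⌋ = 12 → M.
Square: lon ⌊8.6849/2⌋ = 4; lat ⌊2.4637/1⌋ = 2.
Subsquare: lon ⌊0.6849/0.0833333⌋ = 8 → i; lat ⌊0.4637/0.0416667⌋ = 11 → l.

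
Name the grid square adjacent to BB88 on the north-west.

Longitude square 8; −1 → 7.
Latitude square 8; +1 → 9.

BB79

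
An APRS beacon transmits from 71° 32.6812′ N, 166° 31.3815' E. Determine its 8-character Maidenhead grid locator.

Offset from 180°W / 90°S: lon 346.52302°, lat 161.54469°.
Field: 346.52302/20 → 17 → R, 161.54469/10 → 16 → Q; chars RQ.
Square: 6.52302/2 → 3, 1.54469/1 → 1; chars 31.
Subsquare: 0.52302/0.0833333 → 6 → g, 0.54469/0.0416667 → 13 → n; chars gn.
Extended square: 0.02302/0.00833333 → 2, 0.00302/0.00416667 → 0; chars 20.

RQ31gn20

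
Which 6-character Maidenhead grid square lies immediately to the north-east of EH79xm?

EH89an

Longitude subsquare x = 23; +1 → 24, wraps to 0 = a, carry into square.
Longitude square 7; +1 → 8.
Latitude subsquare m = 12; +1 → 13 = n.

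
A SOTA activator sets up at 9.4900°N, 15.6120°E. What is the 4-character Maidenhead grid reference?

JJ79

Offset from 180°W / 90°S: lon 195.61°, lat 99.49°.
Field (20°×10°, letters A–R): lon ⌊195.61/20⌋ = 9 → J; lat ⌊99.49/10⌋ = 9 → J.
Square (2°×1°, digits 0–9): lon ⌊15.61/2⌋ = 7; lat ⌊9.49/1⌋ = 9.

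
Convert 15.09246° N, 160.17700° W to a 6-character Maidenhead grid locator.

AK95vc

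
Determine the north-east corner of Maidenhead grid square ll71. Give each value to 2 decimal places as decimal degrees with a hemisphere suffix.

22.00° N, 56.00° E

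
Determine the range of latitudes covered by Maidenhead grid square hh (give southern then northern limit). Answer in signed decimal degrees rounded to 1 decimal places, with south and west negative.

-20.0, -10.0

Field H=7, H=7: +7·20° lon, +7·10° lat → SW at lon -40°, lat -20°.
Cell spans 20° lon × 10° lat.
south -20.0, north -10.0.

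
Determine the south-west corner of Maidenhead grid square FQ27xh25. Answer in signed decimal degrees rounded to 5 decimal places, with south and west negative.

Field F=5, Q=16: +5·20° lon, +16·10° lat → SW at lon -80°, lat 70°.
Square 2, 7: +2·2° lon, +7·1° lat → SW at lon -76°, lat 77°.
Subsquare x=23, h=7: +23·0.0833333° lon, +7·0.0416667° lat → SW at lon -74.0833°, lat 77.2917°.
Extended square 2, 5: +2·0.00833333° lon, +5·0.00416667° lat → SW at lon -74.0667°, lat 77.3125°.
latitude 77.31250, longitude -74.06667.

77.31250, -74.06667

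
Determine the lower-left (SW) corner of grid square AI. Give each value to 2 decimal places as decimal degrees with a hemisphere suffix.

Field A=0, I=8: +0·20° lon, +8·10° lat → SW at lon -180°, lat -10°.
latitude 10.00° S, longitude 180.00° W.

10.00° S, 180.00° W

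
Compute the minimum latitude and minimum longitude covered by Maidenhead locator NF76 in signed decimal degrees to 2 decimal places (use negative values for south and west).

-34.00, 94.00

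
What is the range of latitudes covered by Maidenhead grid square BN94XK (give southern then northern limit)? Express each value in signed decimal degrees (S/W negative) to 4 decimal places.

44.4167, 44.4583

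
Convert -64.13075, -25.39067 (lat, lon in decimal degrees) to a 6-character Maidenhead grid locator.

HC75hu

Shift to the Maidenhead origin (180°W, 90°S): lon 154.6093, lat 25.8692.
Field: lon ⌊154.6093/20⌋ = 7 → H; lat ⌊25.8692/10⌋ = 2 → C.
Square: lon ⌊14.6093/2⌋ = 7; lat ⌊5.8692/1⌋ = 5.
Subsquare: lon ⌊0.6093/0.0833333⌋ = 7 → h; lat ⌊0.8692/0.0416667⌋ = 20 → u.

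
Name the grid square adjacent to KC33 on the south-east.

KC42

Longitude square 3; +1 → 4.
Latitude square 3; −1 → 2.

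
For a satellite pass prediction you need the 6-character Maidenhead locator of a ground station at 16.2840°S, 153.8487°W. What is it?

Shift to the Maidenhead origin (180°W, 90°S): lon 26.1513, lat 73.7160.
Field: lon ⌊26.1513/20⌋ = 1 → B; lat ⌊73.7160/10⌋ = 7 → H.
Square: lon ⌊6.1513/2⌋ = 3; lat ⌊3.7160/1⌋ = 3.
Subsquare: lon ⌊0.1513/0.0833333⌋ = 1 → b; lat ⌊0.7160/0.0416667⌋ = 17 → r.

BH33br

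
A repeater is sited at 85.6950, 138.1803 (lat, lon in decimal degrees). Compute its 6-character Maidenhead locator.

PR95cq

Shift to the Maidenhead origin (180°W, 90°S): lon 318.1803, lat 175.6950.
Field: lon ⌊318.1803/20⌋ = 15 → P; lat ⌊175.6950/10⌋ = 17 → R.
Square: lon ⌊18.1803/2⌋ = 9; lat ⌊5.6950/1⌋ = 5.
Subsquare: lon ⌊0.1803/0.0833333⌋ = 2 → c; lat ⌊0.6950/0.0416667⌋ = 16 → q.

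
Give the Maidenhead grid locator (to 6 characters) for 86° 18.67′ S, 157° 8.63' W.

Add 180° to longitude and 90° to latitude: 22.8562, 3.6888.
Field (20°×10°, letters A–R): lon ⌊22.8562/20⌋ = 1 → B; lat ⌊3.6888/10⌋ = 0 → A.
Square (2°×1°, digits 0–9): lon ⌊2.8562/2⌋ = 1; lat ⌊3.6888/1⌋ = 3.
Subsquare (5′×2.5′, letters a–x): lon ⌊0.8562/0.0833333⌋ = 10 → k; lat ⌊0.6888/0.0416667⌋ = 16 → q.

BA13kq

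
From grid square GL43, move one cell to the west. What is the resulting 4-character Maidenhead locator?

Longitude square 4; −1 → 3.
The latitude characters are unchanged.

GL33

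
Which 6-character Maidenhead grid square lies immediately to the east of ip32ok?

IP32pk

Longitude subsquare o = 14; +1 → 15 = p.
The latitude characters are unchanged.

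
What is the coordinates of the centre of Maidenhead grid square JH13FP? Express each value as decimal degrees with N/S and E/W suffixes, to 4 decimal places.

Field J=9, H=7: +9·20° lon, +7·10° lat → SW at lon 0°, lat -20°.
Square 1, 3: +1·2° lon, +3·1° lat → SW at lon 2°, lat -17°.
Subsquare f=5, p=15: +5·0.0833333° lon, +15·0.0416667° lat → SW at lon 2.41667°, lat -16.375°.
Cell spans 0.0833333° lon × 0.0416667° lat. Centre is SW corner plus half of each.
latitude 16.3542° S, longitude 2.4583° E.

16.3542° S, 2.4583° E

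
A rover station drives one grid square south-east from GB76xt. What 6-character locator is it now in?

Longitude subsquare x = 23; +1 → 24, wraps to 0 = a, carry into square.
Longitude square 7; +1 → 8.
Latitude subsquare t = 19; −1 → 18 = s.

GB86as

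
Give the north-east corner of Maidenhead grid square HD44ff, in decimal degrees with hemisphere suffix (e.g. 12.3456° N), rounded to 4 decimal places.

55.7500° S, 31.5000° W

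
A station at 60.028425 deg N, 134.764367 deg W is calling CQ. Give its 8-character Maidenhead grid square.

CP20oa86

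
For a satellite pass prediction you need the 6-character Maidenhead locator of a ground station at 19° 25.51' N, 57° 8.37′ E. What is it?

Shift to the Maidenhead origin (180°W, 90°S): lon 237.1395, lat 109.4252.
Field: 237.1395/20 → 11 → L, 109.4252/10 → 10 → K; chars LK.
Square: 17.1395/2 → 8, 9.4252/1 → 9; chars 89.
Subsquare: 1.1395/0.0833333 → 13 → n, 0.4252/0.0416667 → 10 → k; chars nk.

LK89nk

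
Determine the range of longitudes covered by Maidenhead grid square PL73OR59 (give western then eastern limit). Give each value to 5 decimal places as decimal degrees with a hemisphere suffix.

135.20833° E, 135.21667° E

Field P=15, L=11: +15·20° lon, +11·10° lat → SW at lon 120°, lat 20°.
Square 7, 3: +7·2° lon, +3·1° lat → SW at lon 134°, lat 23°.
Subsquare o=14, r=17: +14·0.0833333° lon, +17·0.0416667° lat → SW at lon 135.167°, lat 23.7083°.
Extended square 5, 9: +5·0.00833333° lon, +9·0.00416667° lat → SW at lon 135.208°, lat 23.7458°.
Cell spans 0.00833333° lon × 0.00416667° lat.
west 135.20833° E, east 135.21667° E.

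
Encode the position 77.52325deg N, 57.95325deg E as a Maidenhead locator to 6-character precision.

LQ87xm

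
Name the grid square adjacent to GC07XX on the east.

GC17ax

Longitude subsquare x = 23; +1 → 24, wraps to 0 = a, carry into square.
Longitude square 0; +1 → 1.
The latitude characters are unchanged.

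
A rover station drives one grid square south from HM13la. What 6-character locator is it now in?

Latitude subsquare a = 0; −1 → -1, wraps to 23 = x, carry into square.
Latitude square 3; −1 → 2.
The longitude characters are unchanged.

HM12lx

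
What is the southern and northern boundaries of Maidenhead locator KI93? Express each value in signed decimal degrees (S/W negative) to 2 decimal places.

Field K=10, I=8: +10·20° lon, +8·10° lat → SW at lon 20°, lat -10°.
Square 9, 3: +9·2° lon, +3·1° lat → SW at lon 38°, lat -7°.
Cell spans 2° lon × 1° lat.
south -7.00, north -6.00.

-7.00, -6.00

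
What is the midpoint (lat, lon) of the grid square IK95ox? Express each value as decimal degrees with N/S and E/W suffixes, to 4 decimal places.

Field I=8, K=10: +8·20° lon, +10·10° lat → SW at lon -20°, lat 10°.
Square 9, 5: +9·2° lon, +5·1° lat → SW at lon -2°, lat 15°.
Subsquare o=14, x=23: +14·0.0833333° lon, +23·0.0416667° lat → SW at lon -0.833333°, lat 15.9583°.
Cell spans 0.0833333° lon × 0.0416667° lat. Centre is SW corner plus half of each.
latitude 15.9792° N, longitude 0.7917° W.

15.9792° N, 0.7917° W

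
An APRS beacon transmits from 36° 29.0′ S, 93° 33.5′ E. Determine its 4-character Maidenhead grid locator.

Offset from 180°W / 90°S: lon 273.56°, lat 53.52°.
Field (20°×10°, letters A–R): lon ⌊273.56/20⌋ = 13 → N; lat ⌊53.52/10⌋ = 5 → F.
Square (2°×1°, digits 0–9): lon ⌊13.56/2⌋ = 6; lat ⌊3.52/1⌋ = 3.

NF63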